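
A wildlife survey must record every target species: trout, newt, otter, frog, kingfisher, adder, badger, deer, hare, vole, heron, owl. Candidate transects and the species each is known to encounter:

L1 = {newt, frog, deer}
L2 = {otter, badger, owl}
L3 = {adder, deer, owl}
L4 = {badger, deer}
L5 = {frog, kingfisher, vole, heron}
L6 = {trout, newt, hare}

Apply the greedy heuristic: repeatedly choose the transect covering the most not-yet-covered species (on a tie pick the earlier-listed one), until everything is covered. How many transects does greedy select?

4

Pick 1: L5 covers 4 new species (frog, kingfisher, vole, heron).
Pick 2: L2 covers 3 new species (otter, badger, owl).
Pick 3: L6 covers 3 new species (trout, newt, hare).
Pick 4: L3 covers 2 new species (adder, deer).
Greedy uses 4 transects.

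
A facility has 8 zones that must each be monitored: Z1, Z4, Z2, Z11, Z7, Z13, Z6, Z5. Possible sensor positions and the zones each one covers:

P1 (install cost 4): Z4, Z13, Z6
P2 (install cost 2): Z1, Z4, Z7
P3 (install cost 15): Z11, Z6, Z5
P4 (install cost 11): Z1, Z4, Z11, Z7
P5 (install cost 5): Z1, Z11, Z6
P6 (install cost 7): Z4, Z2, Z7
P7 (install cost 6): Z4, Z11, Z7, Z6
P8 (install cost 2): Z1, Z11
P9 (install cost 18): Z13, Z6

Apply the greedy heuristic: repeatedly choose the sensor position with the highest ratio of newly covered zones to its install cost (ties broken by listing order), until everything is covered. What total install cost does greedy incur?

Pick 1: P2 adds 3 new (Z1, Z4, Z7) at install cost 2 (ratio 3/2).
Pick 2: P1 adds 2 new (Z13, Z6) at install cost 4 (ratio 2/4).
Pick 3: P8 adds 1 new (Z11) at install cost 2 (ratio 1/2).
Pick 4: P6 adds 1 new (Z2) at install cost 7 (ratio 1/7).
Pick 5: P3 adds 1 new (Z5) at install cost 15 (ratio 1/15).
Greedy total install cost: 2 + 4 + 2 + 7 + 15 = 30. (The true optimum is 28, so greedy overshoots here.)

30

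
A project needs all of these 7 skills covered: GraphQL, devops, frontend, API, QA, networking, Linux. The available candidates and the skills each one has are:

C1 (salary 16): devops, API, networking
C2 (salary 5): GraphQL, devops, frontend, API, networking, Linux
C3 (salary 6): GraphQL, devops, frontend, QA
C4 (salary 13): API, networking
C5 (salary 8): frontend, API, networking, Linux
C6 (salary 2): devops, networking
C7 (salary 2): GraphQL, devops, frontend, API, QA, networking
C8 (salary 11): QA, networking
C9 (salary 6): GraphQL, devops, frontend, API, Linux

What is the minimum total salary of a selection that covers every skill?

C2, C7 cover every skill at salary 5 + 2 = 7.
Any cover uses at least 2 candidates; among all covering selections none totals below 7.

7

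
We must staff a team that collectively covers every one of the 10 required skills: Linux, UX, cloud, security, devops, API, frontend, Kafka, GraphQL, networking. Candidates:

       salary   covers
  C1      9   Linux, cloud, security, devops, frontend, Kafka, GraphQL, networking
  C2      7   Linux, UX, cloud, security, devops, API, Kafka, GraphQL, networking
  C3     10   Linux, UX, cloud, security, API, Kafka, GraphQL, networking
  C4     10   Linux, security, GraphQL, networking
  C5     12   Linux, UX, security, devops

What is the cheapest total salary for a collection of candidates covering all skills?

C1, C2 cover every skill at salary 9 + 7 = 16.
Any cover uses at least 2 candidates; among all covering selections none totals below 16.

16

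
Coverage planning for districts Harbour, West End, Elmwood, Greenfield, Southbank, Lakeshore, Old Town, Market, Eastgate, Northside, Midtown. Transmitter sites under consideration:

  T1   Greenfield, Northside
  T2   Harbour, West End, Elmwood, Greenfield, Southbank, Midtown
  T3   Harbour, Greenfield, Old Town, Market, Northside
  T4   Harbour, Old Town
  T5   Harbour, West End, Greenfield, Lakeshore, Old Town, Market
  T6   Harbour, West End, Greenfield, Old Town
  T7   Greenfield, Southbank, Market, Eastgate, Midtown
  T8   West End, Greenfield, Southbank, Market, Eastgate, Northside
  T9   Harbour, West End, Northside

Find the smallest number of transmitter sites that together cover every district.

T2, T5, T8 together cover {Harbour, West End, Elmwood, Greenfield, Southbank, Lakeshore, Old Town, Market, Eastgate, Northside, Midtown} — every district.
No 2 of the 9 transmitter sites cover everything (all 36 pairs fall short), so 3 is minimum.
Greedy (largest uncovered first) would take T2, T3, T5, T7 — 4 transmitter sites — but 3 suffice.

3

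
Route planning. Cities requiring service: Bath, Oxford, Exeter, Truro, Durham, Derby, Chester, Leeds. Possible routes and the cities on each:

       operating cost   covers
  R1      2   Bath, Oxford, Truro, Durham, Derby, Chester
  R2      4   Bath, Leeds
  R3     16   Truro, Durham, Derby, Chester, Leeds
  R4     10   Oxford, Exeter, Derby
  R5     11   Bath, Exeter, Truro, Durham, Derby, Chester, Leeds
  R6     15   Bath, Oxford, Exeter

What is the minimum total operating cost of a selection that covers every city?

13

R1, R5 cover every city at operating cost 2 + 11 = 13.
Any cover uses at least 2 routes; among all covering selections none totals below 13.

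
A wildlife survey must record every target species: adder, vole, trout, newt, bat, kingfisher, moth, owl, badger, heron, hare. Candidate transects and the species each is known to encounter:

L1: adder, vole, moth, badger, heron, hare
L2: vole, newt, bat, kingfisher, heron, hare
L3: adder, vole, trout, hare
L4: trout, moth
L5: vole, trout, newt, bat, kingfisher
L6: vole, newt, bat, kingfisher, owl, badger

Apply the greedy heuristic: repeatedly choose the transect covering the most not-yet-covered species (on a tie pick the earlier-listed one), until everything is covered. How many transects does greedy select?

3

Pick 1: L1 covers 6 new species (adder, vole, moth, badger, heron, hare).
Pick 2: L5 covers 4 new species (trout, newt, bat, kingfisher).
Pick 3: L6 covers 1 new species (owl).
Greedy uses 3 transects.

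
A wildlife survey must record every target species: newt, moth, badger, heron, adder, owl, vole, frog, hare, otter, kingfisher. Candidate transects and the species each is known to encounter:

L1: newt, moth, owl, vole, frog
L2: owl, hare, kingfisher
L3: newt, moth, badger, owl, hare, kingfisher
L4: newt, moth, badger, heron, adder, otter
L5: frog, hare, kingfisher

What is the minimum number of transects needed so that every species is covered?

L1, L2, L4 together cover {newt, moth, badger, heron, adder, owl, vole, frog, hare, otter, kingfisher} — every species.
No 2 of the 5 transects cover everything (all 10 pairs fall short), so 3 is minimum.

3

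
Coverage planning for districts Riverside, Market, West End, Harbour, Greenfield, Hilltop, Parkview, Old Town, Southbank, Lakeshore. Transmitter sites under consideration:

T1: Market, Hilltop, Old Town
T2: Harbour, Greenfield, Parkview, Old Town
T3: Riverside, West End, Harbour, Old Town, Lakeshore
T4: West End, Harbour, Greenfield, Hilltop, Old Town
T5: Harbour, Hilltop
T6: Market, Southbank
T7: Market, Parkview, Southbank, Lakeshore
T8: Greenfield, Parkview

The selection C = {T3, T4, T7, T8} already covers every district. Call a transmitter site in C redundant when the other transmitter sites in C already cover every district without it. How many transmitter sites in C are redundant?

1

Drop T3: Riverside uncovered — not redundant.
Drop T4: Hilltop uncovered — not redundant.
Drop T7: Market, Southbank uncovered — not redundant.
Drop T8: the rest still cover every district — redundant.
1 redundant: T8.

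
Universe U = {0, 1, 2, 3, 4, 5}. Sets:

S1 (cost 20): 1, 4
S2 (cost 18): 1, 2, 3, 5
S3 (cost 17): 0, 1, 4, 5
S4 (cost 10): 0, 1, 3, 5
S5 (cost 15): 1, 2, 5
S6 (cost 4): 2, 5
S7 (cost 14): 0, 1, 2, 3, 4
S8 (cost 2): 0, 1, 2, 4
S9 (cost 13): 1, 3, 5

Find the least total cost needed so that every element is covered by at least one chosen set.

12

S4, S8 cover every element at cost 10 + 2 = 12.
Any cover uses at least 2 sets; among all covering selections none totals below 12.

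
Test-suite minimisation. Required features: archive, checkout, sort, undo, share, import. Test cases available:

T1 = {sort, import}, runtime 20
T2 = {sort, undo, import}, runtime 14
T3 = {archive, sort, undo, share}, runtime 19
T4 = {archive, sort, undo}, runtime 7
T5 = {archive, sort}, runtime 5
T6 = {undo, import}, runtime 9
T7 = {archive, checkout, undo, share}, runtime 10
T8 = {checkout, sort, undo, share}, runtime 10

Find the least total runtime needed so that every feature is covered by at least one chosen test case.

T2, T7 cover every feature at runtime 14 + 10 = 24.
Any cover uses at least 2 test cases; among all covering selections none totals below 24.

24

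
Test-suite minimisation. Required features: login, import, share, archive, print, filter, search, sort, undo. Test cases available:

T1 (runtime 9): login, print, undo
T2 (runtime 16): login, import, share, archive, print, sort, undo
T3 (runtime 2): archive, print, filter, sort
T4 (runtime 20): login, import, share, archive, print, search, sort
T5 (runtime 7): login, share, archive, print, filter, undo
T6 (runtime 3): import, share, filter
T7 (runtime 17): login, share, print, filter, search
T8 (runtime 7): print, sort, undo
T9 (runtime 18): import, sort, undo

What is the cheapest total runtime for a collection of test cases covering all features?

27

T4, T5 cover every feature at runtime 20 + 7 = 27.
Any cover uses at least 2 test cases; among all covering selections none totals below 27.
Greedy by coverage-per-runtime would pick T3, T6, T5, T7 for 29 — worse than the optimum 27.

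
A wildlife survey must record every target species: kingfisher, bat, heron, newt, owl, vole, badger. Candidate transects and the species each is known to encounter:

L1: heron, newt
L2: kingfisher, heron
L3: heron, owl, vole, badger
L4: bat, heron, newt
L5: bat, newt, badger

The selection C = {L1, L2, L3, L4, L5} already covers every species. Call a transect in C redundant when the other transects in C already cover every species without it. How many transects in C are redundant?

3

Drop L1: the rest still cover every species — redundant.
Drop L2: kingfisher uncovered — not redundant.
Drop L3: owl, vole uncovered — not redundant.
Drop L4: the rest still cover every species — redundant.
Drop L5: the rest still cover every species — redundant.
3 redundant: L1, L4, L5.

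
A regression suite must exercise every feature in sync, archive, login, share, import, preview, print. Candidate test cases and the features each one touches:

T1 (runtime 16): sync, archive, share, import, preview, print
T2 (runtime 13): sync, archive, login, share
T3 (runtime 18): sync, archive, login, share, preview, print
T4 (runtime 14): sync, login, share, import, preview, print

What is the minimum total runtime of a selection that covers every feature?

T2, T4 cover every feature at runtime 13 + 14 = 27.
Any cover uses at least 2 test cases; among all covering selections none totals below 27.

27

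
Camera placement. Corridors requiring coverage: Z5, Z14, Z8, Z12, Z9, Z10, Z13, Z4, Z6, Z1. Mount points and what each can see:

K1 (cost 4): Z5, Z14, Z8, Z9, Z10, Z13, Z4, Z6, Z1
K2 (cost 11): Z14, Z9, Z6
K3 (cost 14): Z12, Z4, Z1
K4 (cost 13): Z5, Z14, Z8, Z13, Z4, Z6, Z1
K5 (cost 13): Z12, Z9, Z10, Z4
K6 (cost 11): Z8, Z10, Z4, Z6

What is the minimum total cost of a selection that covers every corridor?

17

K1, K5 cover every corridor at cost 4 + 13 = 17.
Any cover uses at least 2 camera mounts; among all covering selections none totals below 17.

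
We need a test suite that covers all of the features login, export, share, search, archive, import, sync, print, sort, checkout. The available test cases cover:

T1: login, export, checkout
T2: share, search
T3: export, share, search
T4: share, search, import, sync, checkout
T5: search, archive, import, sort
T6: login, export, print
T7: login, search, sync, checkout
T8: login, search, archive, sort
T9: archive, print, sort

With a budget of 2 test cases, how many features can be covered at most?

Choosing T4, T6 covers {login, export, share, search, import, sync, print, checkout} — 8 features.
No choice of 2 test cases does better; here archive, sort are left uncovered.

8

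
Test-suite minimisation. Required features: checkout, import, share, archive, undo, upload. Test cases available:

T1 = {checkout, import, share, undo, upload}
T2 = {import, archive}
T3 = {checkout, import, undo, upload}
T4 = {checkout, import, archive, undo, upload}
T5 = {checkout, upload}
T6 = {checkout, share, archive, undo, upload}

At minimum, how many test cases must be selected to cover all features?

T1, T2 together cover {checkout, import, share, archive, undo, upload} — every feature.
No single test case contains all 6 features, so 2 is optimal.

2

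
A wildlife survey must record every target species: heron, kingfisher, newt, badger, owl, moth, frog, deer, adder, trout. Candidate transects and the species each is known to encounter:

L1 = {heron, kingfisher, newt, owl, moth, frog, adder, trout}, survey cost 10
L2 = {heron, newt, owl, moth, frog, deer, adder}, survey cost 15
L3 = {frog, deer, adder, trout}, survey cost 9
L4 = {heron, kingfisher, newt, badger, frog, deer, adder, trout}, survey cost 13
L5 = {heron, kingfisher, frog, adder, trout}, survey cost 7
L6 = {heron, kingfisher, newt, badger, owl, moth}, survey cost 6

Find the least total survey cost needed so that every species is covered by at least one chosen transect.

15

L3, L6 cover every species at survey cost 9 + 6 = 15.
Any cover uses at least 2 transects; among all covering selections none totals below 15.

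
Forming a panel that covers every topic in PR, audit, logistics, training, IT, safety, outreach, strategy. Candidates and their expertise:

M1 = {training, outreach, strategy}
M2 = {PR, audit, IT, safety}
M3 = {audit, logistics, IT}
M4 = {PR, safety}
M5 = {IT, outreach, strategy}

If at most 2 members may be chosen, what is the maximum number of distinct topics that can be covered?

Choosing M1, M2 covers {PR, audit, training, IT, safety, outreach, strategy} — 7 topics.
No choice of 2 members does better; here logistics is left uncovered.

7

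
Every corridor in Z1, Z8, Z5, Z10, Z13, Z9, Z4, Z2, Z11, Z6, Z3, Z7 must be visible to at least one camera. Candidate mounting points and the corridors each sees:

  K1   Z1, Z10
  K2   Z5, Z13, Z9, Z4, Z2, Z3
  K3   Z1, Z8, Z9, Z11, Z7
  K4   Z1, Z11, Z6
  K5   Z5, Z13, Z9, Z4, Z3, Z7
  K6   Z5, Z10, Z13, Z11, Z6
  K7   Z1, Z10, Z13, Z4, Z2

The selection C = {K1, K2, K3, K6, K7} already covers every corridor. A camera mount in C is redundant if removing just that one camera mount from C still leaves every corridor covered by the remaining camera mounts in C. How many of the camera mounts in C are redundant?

Drop K1: the rest still cover every corridor — redundant.
Drop K2: Z3 uncovered — not redundant.
Drop K3: Z8, Z7 uncovered — not redundant.
Drop K6: Z6 uncovered — not redundant.
Drop K7: the rest still cover every corridor — redundant.
2 redundant: K1, K7.

2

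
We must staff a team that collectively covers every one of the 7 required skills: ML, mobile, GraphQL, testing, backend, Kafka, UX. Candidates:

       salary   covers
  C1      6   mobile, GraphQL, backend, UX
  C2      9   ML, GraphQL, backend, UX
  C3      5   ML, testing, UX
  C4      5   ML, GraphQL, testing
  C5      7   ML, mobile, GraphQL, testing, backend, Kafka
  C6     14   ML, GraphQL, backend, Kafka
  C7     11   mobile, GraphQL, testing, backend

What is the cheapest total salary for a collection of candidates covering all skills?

C3, C5 cover every skill at salary 5 + 7 = 12.
Any cover uses at least 2 candidates; among all covering selections none totals below 12.

12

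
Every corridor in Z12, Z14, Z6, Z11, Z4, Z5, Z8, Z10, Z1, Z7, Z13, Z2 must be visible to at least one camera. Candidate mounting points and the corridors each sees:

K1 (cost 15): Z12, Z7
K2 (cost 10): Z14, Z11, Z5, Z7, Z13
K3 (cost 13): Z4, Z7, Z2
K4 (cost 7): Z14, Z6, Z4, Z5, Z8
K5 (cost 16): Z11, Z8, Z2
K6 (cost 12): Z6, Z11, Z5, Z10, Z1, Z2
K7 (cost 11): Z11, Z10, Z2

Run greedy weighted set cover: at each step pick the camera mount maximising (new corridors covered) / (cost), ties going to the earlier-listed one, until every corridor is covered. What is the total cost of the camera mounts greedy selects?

Pick 1: K4 adds 5 new (Z14, Z6, Z4, Z5, Z8) at cost 7 (ratio 5/7).
Pick 2: K6 adds 4 new (Z11, Z10, Z1, Z2) at cost 12 (ratio 4/12).
Pick 3: K2 adds 2 new (Z7, Z13) at cost 10 (ratio 2/10).
Pick 4: K1 adds 1 new (Z12) at cost 15 (ratio 1/15).
Greedy total cost: 7 + 12 + 10 + 15 = 44.

44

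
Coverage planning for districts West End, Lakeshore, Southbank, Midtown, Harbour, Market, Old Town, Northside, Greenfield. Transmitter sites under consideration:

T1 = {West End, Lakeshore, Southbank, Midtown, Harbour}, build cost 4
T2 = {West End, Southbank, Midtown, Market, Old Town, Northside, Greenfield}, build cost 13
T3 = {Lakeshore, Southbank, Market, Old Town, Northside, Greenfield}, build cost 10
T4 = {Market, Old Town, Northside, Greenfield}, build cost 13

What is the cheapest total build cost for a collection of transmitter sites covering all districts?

14

T1, T3 cover every district at build cost 4 + 10 = 14.
Any cover uses at least 2 transmitter sites; among all covering selections none totals below 14.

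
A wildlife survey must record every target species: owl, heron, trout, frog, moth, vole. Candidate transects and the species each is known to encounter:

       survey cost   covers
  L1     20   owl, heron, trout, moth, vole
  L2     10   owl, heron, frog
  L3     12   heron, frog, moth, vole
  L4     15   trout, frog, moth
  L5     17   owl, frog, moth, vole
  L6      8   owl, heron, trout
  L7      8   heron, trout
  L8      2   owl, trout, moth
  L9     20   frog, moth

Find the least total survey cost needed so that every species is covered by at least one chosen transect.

L3, L8 cover every species at survey cost 12 + 2 = 14.
Any cover uses at least 2 transects; among all covering selections none totals below 14.

14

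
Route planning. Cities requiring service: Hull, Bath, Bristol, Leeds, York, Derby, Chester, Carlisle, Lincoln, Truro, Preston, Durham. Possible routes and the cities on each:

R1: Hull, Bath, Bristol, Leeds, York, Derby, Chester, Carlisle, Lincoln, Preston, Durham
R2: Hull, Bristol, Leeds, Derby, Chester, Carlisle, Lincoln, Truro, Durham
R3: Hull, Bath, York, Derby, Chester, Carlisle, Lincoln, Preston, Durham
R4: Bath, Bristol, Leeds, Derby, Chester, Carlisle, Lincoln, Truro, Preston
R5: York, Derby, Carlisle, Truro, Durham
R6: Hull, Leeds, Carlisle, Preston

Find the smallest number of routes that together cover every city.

2

R1, R2 together cover {Hull, Bath, Bristol, Leeds, York, Derby, Chester, Carlisle, Lincoln, Truro, Preston, Durham} — every city.
No single route contains all 12 cities, so 2 is optimal.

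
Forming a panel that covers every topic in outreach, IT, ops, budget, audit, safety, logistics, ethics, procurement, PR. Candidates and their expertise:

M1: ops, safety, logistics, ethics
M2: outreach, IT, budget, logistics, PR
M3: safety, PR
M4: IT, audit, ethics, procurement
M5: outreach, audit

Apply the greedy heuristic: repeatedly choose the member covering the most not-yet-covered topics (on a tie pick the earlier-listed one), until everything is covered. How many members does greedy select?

3

Pick 1: M2 covers 5 new topics (outreach, IT, budget, logistics, PR).
Pick 2: M1 covers 3 new topics (ops, safety, ethics).
Pick 3: M4 covers 2 new topics (audit, procurement).
Greedy uses 3 members.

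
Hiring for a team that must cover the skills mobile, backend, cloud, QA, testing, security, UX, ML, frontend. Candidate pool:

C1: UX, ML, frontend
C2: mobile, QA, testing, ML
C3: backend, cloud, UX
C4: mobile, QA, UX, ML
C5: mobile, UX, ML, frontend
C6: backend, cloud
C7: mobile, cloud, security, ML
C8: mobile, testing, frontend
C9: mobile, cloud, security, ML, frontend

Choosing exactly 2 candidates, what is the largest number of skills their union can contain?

Choosing C2, C3 covers {mobile, backend, cloud, QA, testing, UX, ML} — 7 skills.
No choice of 2 candidates does better; here security, frontend are left uncovered.

7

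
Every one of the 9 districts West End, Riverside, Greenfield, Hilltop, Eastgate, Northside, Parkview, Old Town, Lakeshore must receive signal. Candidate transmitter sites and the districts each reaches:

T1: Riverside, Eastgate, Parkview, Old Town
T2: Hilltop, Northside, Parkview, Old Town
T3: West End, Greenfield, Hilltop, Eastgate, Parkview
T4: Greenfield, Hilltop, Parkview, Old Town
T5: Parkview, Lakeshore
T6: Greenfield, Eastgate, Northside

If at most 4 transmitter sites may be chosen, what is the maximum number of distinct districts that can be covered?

9

Choosing T1, T2, T3, T5 covers {West End, Riverside, Greenfield, Hilltop, Eastgate, Northside, Parkview, Old Town, Lakeshore} — 9 districts.
That is all 9 districts.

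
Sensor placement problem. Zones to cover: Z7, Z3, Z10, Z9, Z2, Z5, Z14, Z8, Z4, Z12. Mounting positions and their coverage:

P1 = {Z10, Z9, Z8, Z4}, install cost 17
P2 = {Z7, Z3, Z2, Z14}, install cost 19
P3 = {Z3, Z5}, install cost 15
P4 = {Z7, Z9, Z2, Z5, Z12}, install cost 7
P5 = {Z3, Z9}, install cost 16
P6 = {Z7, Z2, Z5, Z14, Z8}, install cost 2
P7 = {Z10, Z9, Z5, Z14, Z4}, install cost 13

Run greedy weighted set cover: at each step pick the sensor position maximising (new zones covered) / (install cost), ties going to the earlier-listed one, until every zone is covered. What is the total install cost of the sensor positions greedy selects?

Pick 1: P6 adds 5 new (Z7, Z2, Z5, Z14, Z8) at install cost 2 (ratio 5/2).
Pick 2: P4 adds 2 new (Z9, Z12) at install cost 7 (ratio 2/7).
Pick 3: P7 adds 2 new (Z10, Z4) at install cost 13 (ratio 2/13).
Pick 4: P3 adds 1 new (Z3) at install cost 15 (ratio 1/15).
Greedy total install cost: 2 + 7 + 13 + 15 = 37.

37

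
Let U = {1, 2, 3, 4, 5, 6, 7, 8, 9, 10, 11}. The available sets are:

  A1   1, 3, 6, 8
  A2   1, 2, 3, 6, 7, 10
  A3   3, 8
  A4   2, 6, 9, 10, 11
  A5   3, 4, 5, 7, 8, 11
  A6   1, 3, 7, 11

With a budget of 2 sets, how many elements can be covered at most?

Choosing A2, A5 covers {1, 2, 3, 4, 5, 6, 7, 8, 10, 11} — 10 elements.
No choice of 2 sets does better; here 9 is left uncovered.

10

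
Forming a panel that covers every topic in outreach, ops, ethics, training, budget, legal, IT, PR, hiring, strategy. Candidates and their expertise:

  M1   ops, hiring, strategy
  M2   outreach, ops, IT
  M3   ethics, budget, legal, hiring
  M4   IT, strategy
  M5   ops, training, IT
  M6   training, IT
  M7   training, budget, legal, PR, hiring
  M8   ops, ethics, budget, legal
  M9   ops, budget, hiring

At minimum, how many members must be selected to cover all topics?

M1, M2, M3, M7 together cover {outreach, ops, ethics, training, budget, legal, IT, PR, hiring, strategy} — every topic.
No 3 of the 9 members cover everything (all 84 triples fall short), so 4 is minimum.

4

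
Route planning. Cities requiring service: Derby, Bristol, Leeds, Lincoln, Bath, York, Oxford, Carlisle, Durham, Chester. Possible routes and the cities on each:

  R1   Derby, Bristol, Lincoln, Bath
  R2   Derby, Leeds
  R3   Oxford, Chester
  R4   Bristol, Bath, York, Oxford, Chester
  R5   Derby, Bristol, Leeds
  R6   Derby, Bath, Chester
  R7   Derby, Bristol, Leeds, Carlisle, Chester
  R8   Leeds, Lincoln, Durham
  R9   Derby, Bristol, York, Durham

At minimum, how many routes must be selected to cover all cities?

R4, R7, R8 together cover {Derby, Bristol, Leeds, Lincoln, Bath, York, Oxford, Carlisle, Durham, Chester} — every city.
No 2 of the 9 routes cover everything (all 36 pairs fall short), so 3 is minimum.

3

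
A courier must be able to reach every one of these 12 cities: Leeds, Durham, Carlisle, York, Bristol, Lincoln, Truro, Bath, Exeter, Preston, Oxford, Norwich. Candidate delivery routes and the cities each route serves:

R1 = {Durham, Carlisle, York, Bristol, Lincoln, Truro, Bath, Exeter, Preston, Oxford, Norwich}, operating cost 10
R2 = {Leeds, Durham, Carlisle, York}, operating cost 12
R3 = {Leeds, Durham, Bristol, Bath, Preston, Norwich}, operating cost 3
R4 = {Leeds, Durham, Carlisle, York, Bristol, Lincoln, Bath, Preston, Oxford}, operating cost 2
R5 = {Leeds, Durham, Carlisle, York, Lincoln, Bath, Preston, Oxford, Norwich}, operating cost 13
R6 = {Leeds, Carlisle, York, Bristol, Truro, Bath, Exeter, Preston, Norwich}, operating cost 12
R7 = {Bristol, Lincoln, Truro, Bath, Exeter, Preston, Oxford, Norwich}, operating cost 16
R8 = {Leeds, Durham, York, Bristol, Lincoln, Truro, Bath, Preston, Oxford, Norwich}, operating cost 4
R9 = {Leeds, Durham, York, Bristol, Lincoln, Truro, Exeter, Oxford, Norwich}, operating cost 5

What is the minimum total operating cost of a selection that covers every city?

7

R4, R9 cover every city at operating cost 2 + 5 = 7.
Any cover uses at least 2 routes; among all covering selections none totals below 7.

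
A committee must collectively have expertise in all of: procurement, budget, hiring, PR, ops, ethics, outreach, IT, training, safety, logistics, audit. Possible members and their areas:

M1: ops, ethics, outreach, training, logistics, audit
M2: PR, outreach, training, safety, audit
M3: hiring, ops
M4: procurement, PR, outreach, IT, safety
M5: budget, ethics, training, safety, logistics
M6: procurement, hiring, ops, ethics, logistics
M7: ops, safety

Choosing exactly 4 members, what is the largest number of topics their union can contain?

Choosing M1, M3, M4, M5 covers {procurement, budget, hiring, PR, ops, ethics, outreach, IT, training, safety, logistics, audit} — 12 topics.
That is all 12 topics.

12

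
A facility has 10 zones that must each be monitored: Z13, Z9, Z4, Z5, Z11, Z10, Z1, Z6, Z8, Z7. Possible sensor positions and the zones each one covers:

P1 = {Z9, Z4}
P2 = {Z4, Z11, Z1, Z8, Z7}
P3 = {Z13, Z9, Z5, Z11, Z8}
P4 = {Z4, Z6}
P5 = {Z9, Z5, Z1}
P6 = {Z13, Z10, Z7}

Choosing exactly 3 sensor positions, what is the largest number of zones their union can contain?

Choosing P2, P3, P4 covers {Z13, Z9, Z4, Z5, Z11, Z1, Z6, Z8, Z7} — 9 zones.
No choice of 3 sensor positions does better; here Z10 is left uncovered.

9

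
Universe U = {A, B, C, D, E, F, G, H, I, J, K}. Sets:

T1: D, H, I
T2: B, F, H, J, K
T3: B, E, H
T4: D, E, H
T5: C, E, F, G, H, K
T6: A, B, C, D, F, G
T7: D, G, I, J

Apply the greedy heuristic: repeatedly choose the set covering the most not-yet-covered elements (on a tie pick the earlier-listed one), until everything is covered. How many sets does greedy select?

Pick 1: T5 covers 6 new elements (C, E, F, G, H, K).
Pick 2: T6 covers 3 new elements (A, B, D).
Pick 3: T7 covers 2 new elements (I, J).
Greedy uses 3 sets.

3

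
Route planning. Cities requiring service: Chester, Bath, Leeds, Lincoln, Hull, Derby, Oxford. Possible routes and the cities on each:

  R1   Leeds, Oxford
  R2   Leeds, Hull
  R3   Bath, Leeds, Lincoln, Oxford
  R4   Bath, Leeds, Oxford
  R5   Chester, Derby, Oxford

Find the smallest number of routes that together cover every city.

R2, R3, R5 together cover {Chester, Bath, Leeds, Lincoln, Hull, Derby, Oxford} — every city.
No 2 of the 5 routes cover everything (all 10 pairs fall short), so 3 is minimum.

3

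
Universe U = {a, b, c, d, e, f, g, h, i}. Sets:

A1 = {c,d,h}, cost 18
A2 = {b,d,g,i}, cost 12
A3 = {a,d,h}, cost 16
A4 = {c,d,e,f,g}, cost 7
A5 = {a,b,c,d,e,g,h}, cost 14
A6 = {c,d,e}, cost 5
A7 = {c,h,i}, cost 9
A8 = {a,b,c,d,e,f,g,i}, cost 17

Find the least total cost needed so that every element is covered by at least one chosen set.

A7, A8 cover every element at cost 9 + 17 = 26.
Any cover uses at least 2 sets; among all covering selections none totals below 26.
Greedy by coverage-per-cost would pick A4, A7, A5 for 30 — worse than the optimum 26.

26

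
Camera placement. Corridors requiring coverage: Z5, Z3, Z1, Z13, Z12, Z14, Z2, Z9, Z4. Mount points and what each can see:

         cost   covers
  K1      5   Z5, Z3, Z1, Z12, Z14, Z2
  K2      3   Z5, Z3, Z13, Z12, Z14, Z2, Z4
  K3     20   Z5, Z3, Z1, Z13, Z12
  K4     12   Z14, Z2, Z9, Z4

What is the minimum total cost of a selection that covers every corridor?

K1, K2, K4 cover every corridor at cost 5 + 3 + 12 = 20.
Any cover uses at least 2 camera mounts; among all covering selections none totals below 20.

20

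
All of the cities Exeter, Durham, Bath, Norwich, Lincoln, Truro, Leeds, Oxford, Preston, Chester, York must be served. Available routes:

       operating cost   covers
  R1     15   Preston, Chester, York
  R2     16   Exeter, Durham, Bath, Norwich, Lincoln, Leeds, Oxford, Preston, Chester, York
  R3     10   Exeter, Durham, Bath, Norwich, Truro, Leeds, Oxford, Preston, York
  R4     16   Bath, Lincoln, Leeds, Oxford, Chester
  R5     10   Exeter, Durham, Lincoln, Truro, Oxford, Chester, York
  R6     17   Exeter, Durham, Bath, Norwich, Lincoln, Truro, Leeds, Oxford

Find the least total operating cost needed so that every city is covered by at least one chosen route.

R3, R5 cover every city at operating cost 10 + 10 = 20.
Any cover uses at least 2 routes; among all covering selections none totals below 20.

20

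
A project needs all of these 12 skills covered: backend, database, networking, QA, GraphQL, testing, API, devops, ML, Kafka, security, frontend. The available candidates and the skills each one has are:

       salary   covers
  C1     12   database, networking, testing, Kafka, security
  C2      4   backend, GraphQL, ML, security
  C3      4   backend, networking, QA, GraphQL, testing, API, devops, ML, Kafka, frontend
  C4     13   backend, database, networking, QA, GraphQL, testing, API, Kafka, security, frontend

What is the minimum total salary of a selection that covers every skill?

C1, C3 cover every skill at salary 12 + 4 = 16.
Any cover uses at least 2 candidates; among all covering selections none totals below 16.
Greedy by coverage-per-salary would pick C3, C2, C1 for 20 — worse than the optimum 16.

16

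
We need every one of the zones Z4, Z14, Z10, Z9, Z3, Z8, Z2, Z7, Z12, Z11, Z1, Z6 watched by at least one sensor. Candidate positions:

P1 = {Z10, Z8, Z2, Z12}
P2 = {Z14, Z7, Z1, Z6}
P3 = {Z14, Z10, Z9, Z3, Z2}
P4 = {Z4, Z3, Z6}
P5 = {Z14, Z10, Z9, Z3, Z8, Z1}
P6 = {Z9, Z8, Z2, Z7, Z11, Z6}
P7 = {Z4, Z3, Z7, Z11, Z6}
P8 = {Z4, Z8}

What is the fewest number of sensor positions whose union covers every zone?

3

P1, P5, P7 together cover {Z4, Z14, Z10, Z9, Z3, Z8, Z2, Z7, Z12, Z11, Z1, Z6} — every zone.
No 2 of the 8 sensor positions cover everything (all 28 pairs fall short), so 3 is minimum.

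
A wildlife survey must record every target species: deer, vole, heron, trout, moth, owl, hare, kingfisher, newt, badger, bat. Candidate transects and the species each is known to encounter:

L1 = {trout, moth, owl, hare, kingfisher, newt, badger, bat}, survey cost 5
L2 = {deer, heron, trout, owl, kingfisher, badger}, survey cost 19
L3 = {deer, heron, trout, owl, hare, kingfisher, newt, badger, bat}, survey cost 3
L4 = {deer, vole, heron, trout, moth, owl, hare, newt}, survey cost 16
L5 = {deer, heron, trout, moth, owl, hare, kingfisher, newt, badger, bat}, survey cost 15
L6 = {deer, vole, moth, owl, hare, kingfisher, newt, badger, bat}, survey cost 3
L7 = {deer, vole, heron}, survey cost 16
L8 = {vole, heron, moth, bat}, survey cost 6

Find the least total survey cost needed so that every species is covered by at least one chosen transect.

6

L3, L6 cover every species at survey cost 3 + 3 = 6.
Any cover uses at least 2 transects; among all covering selections none totals below 6.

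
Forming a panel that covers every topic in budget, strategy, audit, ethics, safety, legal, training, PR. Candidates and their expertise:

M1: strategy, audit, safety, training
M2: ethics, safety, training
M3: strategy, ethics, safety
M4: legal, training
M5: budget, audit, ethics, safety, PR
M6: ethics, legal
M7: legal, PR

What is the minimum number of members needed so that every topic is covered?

M1, M4, M5 together cover {budget, strategy, audit, ethics, safety, legal, training, PR} — every topic.
No 2 of the 7 members cover everything (all 21 pairs fall short), so 3 is minimum.

3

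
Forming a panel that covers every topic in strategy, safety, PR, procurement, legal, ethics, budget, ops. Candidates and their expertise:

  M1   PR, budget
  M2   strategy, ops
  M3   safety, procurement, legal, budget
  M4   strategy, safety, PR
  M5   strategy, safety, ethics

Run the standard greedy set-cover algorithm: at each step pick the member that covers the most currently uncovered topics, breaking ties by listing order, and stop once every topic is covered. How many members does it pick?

Pick 1: M3 covers 4 new topics (safety, procurement, legal, budget).
Pick 2: M2 covers 2 new topics (strategy, ops).
Pick 3: M1 covers 1 new topics (PR).
Pick 4: M5 covers 1 new topics (ethics).
Greedy uses 4 members.

4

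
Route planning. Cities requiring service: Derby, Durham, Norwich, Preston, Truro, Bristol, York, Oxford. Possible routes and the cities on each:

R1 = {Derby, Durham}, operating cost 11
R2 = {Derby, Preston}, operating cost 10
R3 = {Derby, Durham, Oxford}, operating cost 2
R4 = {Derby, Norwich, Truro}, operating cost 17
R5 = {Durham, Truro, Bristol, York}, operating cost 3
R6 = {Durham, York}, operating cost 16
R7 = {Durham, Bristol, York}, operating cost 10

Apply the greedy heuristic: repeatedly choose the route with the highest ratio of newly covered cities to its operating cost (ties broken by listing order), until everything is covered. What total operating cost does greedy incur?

32

Pick 1: R3 adds 3 new (Derby, Durham, Oxford) at operating cost 2 (ratio 3/2).
Pick 2: R5 adds 3 new (Truro, Bristol, York) at operating cost 3 (ratio 3/3).
Pick 3: R2 adds 1 new (Preston) at operating cost 10 (ratio 1/10).
Pick 4: R4 adds 1 new (Norwich) at operating cost 17 (ratio 1/17).
Greedy total operating cost: 2 + 3 + 10 + 17 = 32.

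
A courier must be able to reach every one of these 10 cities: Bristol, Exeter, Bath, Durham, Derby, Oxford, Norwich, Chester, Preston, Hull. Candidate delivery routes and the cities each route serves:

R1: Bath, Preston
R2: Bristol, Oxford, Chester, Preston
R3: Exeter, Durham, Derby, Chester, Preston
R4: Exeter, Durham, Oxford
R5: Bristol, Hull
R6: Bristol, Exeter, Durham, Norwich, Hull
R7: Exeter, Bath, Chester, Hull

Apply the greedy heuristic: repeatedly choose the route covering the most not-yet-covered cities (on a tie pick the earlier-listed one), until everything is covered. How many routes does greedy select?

Pick 1: R3 covers 5 new cities (Exeter, Durham, Derby, Chester, Preston).
Pick 2: R6 covers 3 new cities (Bristol, Norwich, Hull).
Pick 3: R1 covers 1 new cities (Bath).
Pick 4: R2 covers 1 new cities (Oxford).
Greedy uses 4 routes.

4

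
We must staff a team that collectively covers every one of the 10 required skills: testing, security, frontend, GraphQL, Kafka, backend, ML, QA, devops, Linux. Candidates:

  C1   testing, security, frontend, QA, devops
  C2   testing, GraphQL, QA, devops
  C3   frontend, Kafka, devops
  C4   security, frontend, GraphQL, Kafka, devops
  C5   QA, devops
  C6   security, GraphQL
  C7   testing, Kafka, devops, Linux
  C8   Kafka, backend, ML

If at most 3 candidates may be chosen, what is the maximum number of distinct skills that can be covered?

Choosing C1, C2, C8 covers {testing, security, frontend, GraphQL, Kafka, backend, ML, QA, devops} — 9 skills.
No choice of 3 candidates does better; here Linux is left uncovered.

9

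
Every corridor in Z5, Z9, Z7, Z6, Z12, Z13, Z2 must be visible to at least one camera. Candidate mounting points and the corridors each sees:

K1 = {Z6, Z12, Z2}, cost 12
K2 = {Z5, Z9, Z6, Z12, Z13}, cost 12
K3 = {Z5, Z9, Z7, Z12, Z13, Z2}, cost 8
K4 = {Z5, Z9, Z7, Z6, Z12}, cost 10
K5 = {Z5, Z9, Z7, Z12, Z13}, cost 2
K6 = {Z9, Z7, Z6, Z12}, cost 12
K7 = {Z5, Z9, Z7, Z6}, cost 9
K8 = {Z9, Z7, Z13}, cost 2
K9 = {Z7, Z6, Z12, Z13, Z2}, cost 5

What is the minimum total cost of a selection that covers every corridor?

7

K5, K9 cover every corridor at cost 2 + 5 = 7.
Any cover uses at least 2 camera mounts; among all covering selections none totals below 7.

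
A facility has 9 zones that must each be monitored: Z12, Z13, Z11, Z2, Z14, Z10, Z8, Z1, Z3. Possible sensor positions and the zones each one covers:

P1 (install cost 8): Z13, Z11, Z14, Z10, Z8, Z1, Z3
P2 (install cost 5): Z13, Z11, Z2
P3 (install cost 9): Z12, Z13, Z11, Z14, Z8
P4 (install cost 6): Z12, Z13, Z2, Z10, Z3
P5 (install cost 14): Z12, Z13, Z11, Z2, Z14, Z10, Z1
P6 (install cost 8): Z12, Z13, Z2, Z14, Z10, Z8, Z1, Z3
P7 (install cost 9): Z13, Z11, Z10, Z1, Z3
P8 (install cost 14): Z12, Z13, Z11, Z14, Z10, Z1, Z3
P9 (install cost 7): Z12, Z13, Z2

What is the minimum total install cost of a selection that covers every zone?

13

P2, P6 cover every zone at install cost 5 + 8 = 13.
Any cover uses at least 2 sensor positions; among all covering selections none totals below 13.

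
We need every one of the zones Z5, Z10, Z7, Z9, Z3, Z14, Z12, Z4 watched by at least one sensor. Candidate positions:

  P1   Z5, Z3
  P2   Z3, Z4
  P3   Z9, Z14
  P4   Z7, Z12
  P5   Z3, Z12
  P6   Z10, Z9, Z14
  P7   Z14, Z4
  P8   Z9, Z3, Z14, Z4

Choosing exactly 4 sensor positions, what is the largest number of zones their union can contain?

Choosing P1, P2, P4, P6 covers {Z5, Z10, Z7, Z9, Z3, Z14, Z12, Z4} — 8 zones.
That is all 8 zones.

8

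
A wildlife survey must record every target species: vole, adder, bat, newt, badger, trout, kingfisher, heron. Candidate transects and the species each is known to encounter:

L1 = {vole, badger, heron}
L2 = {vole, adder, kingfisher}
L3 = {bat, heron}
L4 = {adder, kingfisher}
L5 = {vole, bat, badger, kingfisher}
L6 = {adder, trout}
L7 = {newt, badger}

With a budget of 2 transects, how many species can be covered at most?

6

Choosing L5, L6 covers {vole, adder, bat, badger, trout, kingfisher} — 6 species.
No choice of 2 transects does better; here newt, heron are left uncovered.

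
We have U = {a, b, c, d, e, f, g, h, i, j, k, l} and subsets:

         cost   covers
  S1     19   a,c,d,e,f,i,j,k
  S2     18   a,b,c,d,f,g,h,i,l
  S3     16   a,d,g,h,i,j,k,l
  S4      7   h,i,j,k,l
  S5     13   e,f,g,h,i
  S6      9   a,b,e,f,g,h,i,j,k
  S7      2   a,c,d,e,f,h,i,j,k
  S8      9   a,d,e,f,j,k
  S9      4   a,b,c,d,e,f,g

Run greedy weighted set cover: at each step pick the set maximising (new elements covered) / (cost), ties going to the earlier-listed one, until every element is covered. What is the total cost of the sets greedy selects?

Pick 1: S7 adds 9 new (a, c, d, e, f, h, i, j, k) at cost 2 (ratio 9/2).
Pick 2: S9 adds 2 new (b, g) at cost 4 (ratio 2/4).
Pick 3: S4 adds 1 new (l) at cost 7 (ratio 1/7).
Greedy total cost: 2 + 4 + 7 = 13. (The true optimum is 11, so greedy overshoots here.)

13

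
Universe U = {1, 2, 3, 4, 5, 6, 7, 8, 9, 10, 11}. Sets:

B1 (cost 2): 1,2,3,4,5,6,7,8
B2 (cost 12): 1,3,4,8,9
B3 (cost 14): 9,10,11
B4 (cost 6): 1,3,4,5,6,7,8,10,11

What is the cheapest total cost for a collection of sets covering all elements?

B1, B3 cover every element at cost 2 + 14 = 16.
Any cover uses at least 2 sets; among all covering selections none totals below 16.

16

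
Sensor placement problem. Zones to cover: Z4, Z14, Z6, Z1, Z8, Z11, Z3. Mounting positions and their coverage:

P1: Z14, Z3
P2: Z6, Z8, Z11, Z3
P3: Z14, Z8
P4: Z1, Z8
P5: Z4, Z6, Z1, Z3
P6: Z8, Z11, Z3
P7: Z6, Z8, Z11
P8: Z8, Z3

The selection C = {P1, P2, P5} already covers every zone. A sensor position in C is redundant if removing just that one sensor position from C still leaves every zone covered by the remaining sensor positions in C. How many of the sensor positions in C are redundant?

Drop P1: Z14 uncovered — not redundant.
Drop P2: Z8, Z11 uncovered — not redundant.
Drop P5: Z4, Z1 uncovered — not redundant.
None of the sensor positions in C is redundant.

0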